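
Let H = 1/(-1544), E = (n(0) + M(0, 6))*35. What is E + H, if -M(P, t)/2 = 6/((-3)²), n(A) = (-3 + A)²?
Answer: 1242917/4632 ≈ 268.33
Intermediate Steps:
M(P, t) = -4/3 (M(P, t) = -12/((-3)²) = -12/9 = -2*⅔ = -4/3)
E = 805/3 (E = ((-3 + 0)² - 4/3)*35 = ((-3)² - 4/3)*35 = (9 - 4/3)*35 = (23/3)*35 = 805/3 ≈ 268.33)
H = -1/1544 ≈ -0.00064767
E + H = 805/3 - 1/1544 = 1242917/4632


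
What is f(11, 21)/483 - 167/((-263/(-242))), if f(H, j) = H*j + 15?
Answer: -6485088/42343 ≈ -153.16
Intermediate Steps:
f(H, j) = 15 + H*j
f(11, 21)/483 - 167/((-263/(-242))) = (15 + 11*21)/483 - 167/((-263/(-242))) = (15 + 231)*(1/483) - 167/((-263*(-1/242))) = 246*(1/483) - 167/263/242 = 82/161 - 167*242/263 = 82/161 - 40414/263 = -6485088/42343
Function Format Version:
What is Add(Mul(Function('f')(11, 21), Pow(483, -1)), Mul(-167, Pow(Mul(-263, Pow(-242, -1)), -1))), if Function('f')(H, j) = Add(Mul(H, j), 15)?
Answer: Rational(-6485088, 42343) ≈ -153.16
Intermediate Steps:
Function('f')(H, j) = Add(15, Mul(H, j))
Add(Mul(Function('f')(11, 21), Pow(483, -1)), Mul(-167, Pow(Mul(-263, Pow(-242, -1)), -1))) = Add(Mul(Add(15, Mul(11, 21)), Pow(483, -1)), Mul(-167, Pow(Mul(-263, Pow(-242, -1)), -1))) = Add(Mul(Add(15, 231), Rational(1, 483)), Mul(-167, Pow(Mul(-263, Rational(-1, 242)), -1))) = Add(Mul(246, Rational(1, 483)), Mul(-167, Pow(Rational(263, 242), -1))) = Add(Rational(82, 161), Mul(-167, Rational(242, 263))) = Add(Rational(82, 161), Rational(-40414, 263)) = Rational(-6485088, 42343)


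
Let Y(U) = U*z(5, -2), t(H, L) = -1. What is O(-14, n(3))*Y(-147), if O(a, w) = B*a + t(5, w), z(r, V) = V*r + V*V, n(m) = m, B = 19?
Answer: -235494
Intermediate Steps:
z(r, V) = V² + V*r (z(r, V) = V*r + V² = V² + V*r)
O(a, w) = -1 + 19*a (O(a, w) = 19*a - 1 = -1 + 19*a)
Y(U) = -6*U (Y(U) = U*(-2*(-2 + 5)) = U*(-2*3) = U*(-6) = -6*U)
O(-14, n(3))*Y(-147) = (-1 + 19*(-14))*(-6*(-147)) = (-1 - 266)*882 = -267*882 = -235494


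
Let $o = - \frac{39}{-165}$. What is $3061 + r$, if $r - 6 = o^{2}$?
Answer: $\frac{9277844}{3025} \approx 3067.1$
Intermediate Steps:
$o = \frac{13}{55}$ ($o = \left(-39\right) \left(- \frac{1}{165}\right) = \frac{13}{55} \approx 0.23636$)
$r = \frac{18319}{3025}$ ($r = 6 + \left(\frac{13}{55}\right)^{2} = 6 + \frac{169}{3025} = \frac{18319}{3025} \approx 6.0559$)
$3061 + r = 3061 + \frac{18319}{3025} = \frac{9277844}{3025}$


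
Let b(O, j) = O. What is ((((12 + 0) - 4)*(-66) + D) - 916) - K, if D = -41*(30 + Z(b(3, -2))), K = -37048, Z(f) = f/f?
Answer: 34333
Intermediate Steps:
Z(f) = 1
D = -1271 (D = -41*(30 + 1) = -41*31 = -1271)
((((12 + 0) - 4)*(-66) + D) - 916) - K = ((((12 + 0) - 4)*(-66) - 1271) - 916) - 1*(-37048) = (((12 - 4)*(-66) - 1271) - 916) + 37048 = ((8*(-66) - 1271) - 916) + 37048 = ((-528 - 1271) - 916) + 37048 = (-1799 - 916) + 37048 = -2715 + 37048 = 34333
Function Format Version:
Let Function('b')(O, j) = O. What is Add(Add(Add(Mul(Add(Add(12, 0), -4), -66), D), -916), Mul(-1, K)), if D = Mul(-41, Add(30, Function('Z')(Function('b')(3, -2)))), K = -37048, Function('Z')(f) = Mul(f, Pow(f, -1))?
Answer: 34333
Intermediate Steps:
Function('Z')(f) = 1
D = -1271 (D = Mul(-41, Add(30, 1)) = Mul(-41, 31) = -1271)
Add(Add(Add(Mul(Add(Add(12, 0), -4), -66), D), -916), Mul(-1, K)) = Add(Add(Add(Mul(Add(Add(12, 0), -4), -66), -1271), -916), Mul(-1, -37048)) = Add(Add(Add(Mul(Add(12, -4), -66), -1271), -916), 37048) = Add(Add(Add(Mul(8, -66), -1271), -916), 37048) = Add(Add(Add(-528, -1271), -916), 37048) = Add(Add(-1799, -916), 37048) = Add(-2715, 37048) = 34333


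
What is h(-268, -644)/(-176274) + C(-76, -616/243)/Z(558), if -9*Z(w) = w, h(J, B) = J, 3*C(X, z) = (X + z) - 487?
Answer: 1346475973/442624014 ≈ 3.0420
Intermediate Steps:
C(X, z) = -487/3 + X/3 + z/3 (C(X, z) = ((X + z) - 487)/3 = (-487 + X + z)/3 = -487/3 + X/3 + z/3)
Z(w) = -w/9
h(-268, -644)/(-176274) + C(-76, -616/243)/Z(558) = -268/(-176274) + (-487/3 + (1/3)*(-76) + (-616/243)/3)/((-1/9*558)) = -268*(-1/176274) + (-487/3 - 76/3 + (-616*1/243)/3)/(-62) = 134/88137 + (-487/3 - 76/3 + (1/3)*(-616/243))*(-1/62) = 134/88137 + (-487/3 - 76/3 - 616/729)*(-1/62) = 134/88137 - 137425/729*(-1/62) = 134/88137 + 137425/45198 = 1346475973/442624014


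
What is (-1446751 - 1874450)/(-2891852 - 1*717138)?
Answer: 3321201/3608990 ≈ 0.92026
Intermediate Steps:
(-1446751 - 1874450)/(-2891852 - 1*717138) = -3321201/(-2891852 - 717138) = -3321201/(-3608990) = -3321201*(-1/3608990) = 3321201/3608990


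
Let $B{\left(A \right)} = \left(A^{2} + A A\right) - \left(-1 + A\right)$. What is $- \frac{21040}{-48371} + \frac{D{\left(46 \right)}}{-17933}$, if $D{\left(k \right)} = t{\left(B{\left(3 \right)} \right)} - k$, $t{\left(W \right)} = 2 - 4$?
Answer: $\frac{379632128}{867437143} \approx 0.43765$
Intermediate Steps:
$B{\left(A \right)} = 1 - A + 2 A^{2}$ ($B{\left(A \right)} = \left(A^{2} + A^{2}\right) - \left(-1 + A\right) = 2 A^{2} - \left(-1 + A\right) = 1 - A + 2 A^{2}$)
$t{\left(W \right)} = -2$ ($t{\left(W \right)} = 2 - 4 = -2$)
$D{\left(k \right)} = -2 - k$
$- \frac{21040}{-48371} + \frac{D{\left(46 \right)}}{-17933} = - \frac{21040}{-48371} + \frac{-2 - 46}{-17933} = \left(-21040\right) \left(- \frac{1}{48371}\right) + \left(-2 - 46\right) \left(- \frac{1}{17933}\right) = \frac{21040}{48371} - - \frac{48}{17933} = \frac{21040}{48371} + \frac{48}{17933} = \frac{379632128}{867437143}$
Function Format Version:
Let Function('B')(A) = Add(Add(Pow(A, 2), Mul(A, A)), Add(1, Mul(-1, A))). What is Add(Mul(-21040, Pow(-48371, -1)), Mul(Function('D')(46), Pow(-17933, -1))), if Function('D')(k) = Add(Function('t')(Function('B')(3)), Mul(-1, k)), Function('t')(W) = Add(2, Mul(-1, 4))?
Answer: Rational(379632128, 867437143) ≈ 0.43765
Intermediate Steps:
Function('B')(A) = Add(1, Mul(-1, A), Mul(2, Pow(A, 2))) (Function('B')(A) = Add(Add(Pow(A, 2), Pow(A, 2)), Add(1, Mul(-1, A))) = Add(Mul(2, Pow(A, 2)), Add(1, Mul(-1, A))) = Add(1, Mul(-1, A), Mul(2, Pow(A, 2))))
Function('t')(W) = -2 (Function('t')(W) = Add(2, -4) = -2)
Function('D')(k) = Add(-2, Mul(-1, k))
Add(Mul(-21040, Pow(-48371, -1)), Mul(Function('D')(46), Pow(-17933, -1))) = Add(Mul(-21040, Pow(-48371, -1)), Mul(Add(-2, Mul(-1, 46)), Pow(-17933, -1))) = Add(Mul(-21040, Rational(-1, 48371)), Mul(Add(-2, -46), Rational(-1, 17933))) = Add(Rational(21040, 48371), Mul(-48, Rational(-1, 17933))) = Add(Rational(21040, 48371), Rational(48, 17933)) = Rational(379632128, 867437143)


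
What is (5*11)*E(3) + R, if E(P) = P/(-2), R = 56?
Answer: -53/2 ≈ -26.500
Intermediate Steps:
E(P) = -P/2 (E(P) = P*(-1/2) = -P/2)
(5*11)*E(3) + R = (5*11)*(-1/2*3) + 56 = 55*(-3/2) + 56 = -165/2 + 56 = -53/2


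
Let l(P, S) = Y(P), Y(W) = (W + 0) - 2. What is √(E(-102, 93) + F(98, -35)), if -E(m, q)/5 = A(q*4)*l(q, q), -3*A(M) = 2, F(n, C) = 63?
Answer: √3297/3 ≈ 19.140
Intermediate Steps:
A(M) = -⅔ (A(M) = -⅓*2 = -⅔)
Y(W) = -2 + W (Y(W) = W - 2 = -2 + W)
l(P, S) = -2 + P
E(m, q) = -20/3 + 10*q/3 (E(m, q) = -(-10)*(-2 + q)/3 = -5*(4/3 - 2*q/3) = -20/3 + 10*q/3)
√(E(-102, 93) + F(98, -35)) = √((-20/3 + (10/3)*93) + 63) = √((-20/3 + 310) + 63) = √(910/3 + 63) = √(1099/3) = √3297/3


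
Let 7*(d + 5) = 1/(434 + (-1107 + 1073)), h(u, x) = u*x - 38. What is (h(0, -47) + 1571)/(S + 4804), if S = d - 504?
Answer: 1430800/4008667 ≈ 0.35693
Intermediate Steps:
h(u, x) = -38 + u*x
d = -13999/2800 (d = -5 + 1/(7*(434 + (-1107 + 1073))) = -5 + 1/(7*(434 - 34)) = -5 + (⅐)/400 = -5 + (⅐)*(1/400) = -5 + 1/2800 = -13999/2800 ≈ -4.9996)
S = -1425199/2800 (S = -13999/2800 - 504 = -1425199/2800 ≈ -509.00)
(h(0, -47) + 1571)/(S + 4804) = ((-38 + 0*(-47)) + 1571)/(-1425199/2800 + 4804) = ((-38 + 0) + 1571)/(12026001/2800) = (-38 + 1571)*(2800/12026001) = 1533*(2800/12026001) = 1430800/4008667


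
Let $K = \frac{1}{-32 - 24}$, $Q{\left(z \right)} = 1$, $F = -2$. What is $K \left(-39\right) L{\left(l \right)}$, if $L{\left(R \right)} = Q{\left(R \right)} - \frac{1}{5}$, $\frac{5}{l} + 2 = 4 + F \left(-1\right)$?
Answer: $\frac{39}{70} \approx 0.55714$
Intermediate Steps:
$l = \frac{5}{4}$ ($l = \frac{5}{-2 + \left(4 - -2\right)} = \frac{5}{-2 + \left(4 + 2\right)} = \frac{5}{-2 + 6} = \frac{5}{4} \approx 1.25$)
$K = - \frac{1}{56}$ ($K = \frac{1}{-56} = - \frac{1}{56} \approx -0.017857$)
$L{\left(R \right)} = \frac{4}{5}$ ($L{\left(R \right)} = 1 - \frac{1}{5} = \frac{4}{5}$)
$K \left(-39\right) L{\left(l \right)} = \left(- \frac{1}{56}\right) \left(-39\right) \frac{4}{5} = \frac{39}{56} \cdot \frac{4}{5} = \frac{39}{70}$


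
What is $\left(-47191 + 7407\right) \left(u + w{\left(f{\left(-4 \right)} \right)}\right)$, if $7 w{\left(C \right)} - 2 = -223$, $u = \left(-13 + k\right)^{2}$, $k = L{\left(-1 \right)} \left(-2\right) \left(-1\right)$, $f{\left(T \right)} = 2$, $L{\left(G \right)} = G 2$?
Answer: $- \frac{71690768}{7} \approx -1.0242 \cdot 10^{7}$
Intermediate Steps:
$L{\left(G \right)} = 2 G$
$k = -4$ ($k = 2 \left(-1\right) \left(-2\right) \left(-1\right) = \left(-2\right) \left(-2\right) \left(-1\right) = 4 \left(-1\right) = -4$)
$u = 289$ ($u = \left(-13 - 4\right)^{2} = \left(-17\right)^{2} = 289$)
$w{\left(C \right)} = - \frac{221}{7}$ ($w{\left(C \right)} = \frac{2}{7} + \frac{1}{7} \left(-223\right) = \frac{2}{7} - \frac{223}{7} = - \frac{221}{7}$)
$\left(-47191 + 7407\right) \left(u + w{\left(f{\left(-4 \right)} \right)}\right) = \left(-47191 + 7407\right) \left(289 - \frac{221}{7}\right) = \left(-39784\right) \frac{1802}{7} = - \frac{71690768}{7}$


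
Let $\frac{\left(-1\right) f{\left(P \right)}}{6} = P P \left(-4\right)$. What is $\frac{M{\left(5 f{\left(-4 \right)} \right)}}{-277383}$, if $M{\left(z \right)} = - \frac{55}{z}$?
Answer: $\frac{11}{106515072} \approx 1.0327 \cdot 10^{-7}$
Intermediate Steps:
$f{\left(P \right)} = 24 P^{2}$ ($f{\left(P \right)} = - 6 P P \left(-4\right) = - 6 P^{2} \left(-4\right) = - 6 \left(- 4 P^{2}\right) = 24 P^{2}$)
$\frac{M{\left(5 f{\left(-4 \right)} \right)}}{-277383} = \frac{\left(-55\right) \frac{1}{5 \cdot 24 \left(-4\right)^{2}}}{-277383} = - \frac{55}{5 \cdot 24 \cdot 16} \left(- \frac{1}{277383}\right) = - \frac{55}{5 \cdot 384} \left(- \frac{1}{277383}\right) = - \frac{55}{1920} \left(- \frac{1}{277383}\right) = \left(-55\right) \frac{1}{1920} \left(- \frac{1}{277383}\right) = \left(- \frac{11}{384}\right) \left(- \frac{1}{277383}\right) = \frac{11}{106515072}$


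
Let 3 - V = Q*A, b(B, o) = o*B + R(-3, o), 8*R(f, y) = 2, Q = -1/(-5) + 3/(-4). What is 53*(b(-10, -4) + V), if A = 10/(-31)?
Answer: 283073/124 ≈ 2282.8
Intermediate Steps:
Q = -11/20 (Q = -1*(-⅕) + 3*(-¼) = ⅕ - ¾ = -11/20 ≈ -0.55000)
R(f, y) = ¼ (R(f, y) = (⅛)*2 = ¼)
b(B, o) = ¼ + B*o (b(B, o) = o*B + ¼ = B*o + ¼ = ¼ + B*o)
A = -10/31 (A = 10*(-1/31) = -10/31 ≈ -0.32258)
V = 175/62 (V = 3 - (-11)*(-10)/(20*31) = 3 - 1*11/62 = 3 - 11/62 = 175/62 ≈ 2.8226)
53*(b(-10, -4) + V) = 53*((¼ - 10*(-4)) + 175/62) = 53*((¼ + 40) + 175/62) = 53*(161/4 + 175/62) = 53*(5341/124) = 283073/124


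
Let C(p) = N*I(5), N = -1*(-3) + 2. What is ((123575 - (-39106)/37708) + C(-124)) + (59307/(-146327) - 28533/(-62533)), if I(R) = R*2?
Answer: 21327864001036586813/172519120650514 ≈ 1.2363e+5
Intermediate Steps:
N = 5 (N = 3 + 2 = 5)
I(R) = 2*R
C(p) = 50 (C(p) = 5*(2*5) = 5*10 = 50)
((123575 - (-39106)/37708) + C(-124)) + (59307/(-146327) - 28533/(-62533)) = ((123575 - (-39106)/37708) + 50) + (59307/(-146327) - 28533/(-62533)) = ((123575 - (-39106)/37708) + 50) + (59307*(-1/146327) - 28533*(-1/62533)) = ((123575 - 1*(-19553/18854)) + 50) + (-59307/146327 + 28533/62533) = ((123575 + 19553/18854) + 50) + 466503660/9150266291 = (2329902603/18854 + 50) + 466503660/9150266291 = 2330845303/18854 + 466503660/9150266291 = 21327864001036586813/172519120650514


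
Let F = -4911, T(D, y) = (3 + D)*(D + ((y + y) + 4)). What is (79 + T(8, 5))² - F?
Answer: 107952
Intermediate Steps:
T(D, y) = (3 + D)*(4 + D + 2*y) (T(D, y) = (3 + D)*(D + (2*y + 4)) = (3 + D)*(D + (4 + 2*y)) = (3 + D)*(4 + D + 2*y))
(79 + T(8, 5))² - F = (79 + (12 + 8² + 6*5 + 7*8 + 2*8*5))² - 1*(-4911) = (79 + (12 + 64 + 30 + 56 + 80))² + 4911 = (79 + 242)² + 4911 = 321² + 4911 = 103041 + 4911 = 107952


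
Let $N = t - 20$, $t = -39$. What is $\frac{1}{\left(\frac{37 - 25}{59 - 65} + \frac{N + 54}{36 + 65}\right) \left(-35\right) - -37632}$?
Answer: $\frac{101}{3808077} \approx 2.6523 \cdot 10^{-5}$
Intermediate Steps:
$N = -59$ ($N = -39 - 20 = -59$)
$\frac{1}{\left(\frac{37 - 25}{59 - 65} + \frac{N + 54}{36 + 65}\right) \left(-35\right) - -37632} = \frac{1}{\left(\frac{37 - 25}{59 - 65} + \frac{-59 + 54}{36 + 65}\right) \left(-35\right) - -37632} = \frac{1}{\left(\frac{12}{-6} - \frac{5}{101}\right) \left(-35\right) + 37632} = \frac{1}{\left(12 \left(- \frac{1}{6}\right) - \frac{5}{101}\right) \left(-35\right) + 37632} = \frac{1}{\left(-2 - \frac{5}{101}\right) \left(-35\right) + 37632} = \frac{1}{\left(- \frac{207}{101}\right) \left(-35\right) + 37632} = \frac{1}{\frac{7245}{101} + 37632} = \frac{1}{\frac{3808077}{101}} = \frac{101}{3808077}$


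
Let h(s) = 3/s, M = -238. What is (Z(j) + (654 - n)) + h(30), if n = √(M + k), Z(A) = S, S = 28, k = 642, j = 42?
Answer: 6821/10 - 2*√101 ≈ 662.00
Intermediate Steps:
Z(A) = 28
n = 2*√101 (n = √(-238 + 642) = √404 = 2*√101 ≈ 20.100)
(Z(j) + (654 - n)) + h(30) = (28 + (654 - 2*√101)) + 3/30 = (28 + (654 - 2*√101)) + 3*(1/30) = (682 - 2*√101) + ⅒ = 6821/10 - 2*√101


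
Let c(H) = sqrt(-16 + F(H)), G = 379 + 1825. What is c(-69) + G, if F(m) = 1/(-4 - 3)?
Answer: 2204 + I*sqrt(791)/7 ≈ 2204.0 + 4.0178*I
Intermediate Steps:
G = 2204
F(m) = -1/7 (F(m) = 1/(-7) = -1/7)
c(H) = I*sqrt(791)/7 (c(H) = sqrt(-16 - 1/7) = sqrt(-113/7) = I*sqrt(791)/7)
c(-69) + G = I*sqrt(791)/7 + 2204 = 2204 + I*sqrt(791)/7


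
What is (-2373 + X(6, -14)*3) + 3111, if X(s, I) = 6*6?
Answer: 846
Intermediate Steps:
X(s, I) = 36
(-2373 + X(6, -14)*3) + 3111 = (-2373 + 36*3) + 3111 = (-2373 + 108) + 3111 = -2265 + 3111 = 846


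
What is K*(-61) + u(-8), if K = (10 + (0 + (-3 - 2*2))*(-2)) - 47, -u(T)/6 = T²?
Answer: 1019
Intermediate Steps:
u(T) = -6*T²
K = -23 (K = (10 + (0 + (-3 - 4))*(-2)) - 47 = (10 + (0 - 7)*(-2)) - 47 = (10 - 7*(-2)) - 47 = (10 + 14) - 47 = 24 - 47 = -23)
K*(-61) + u(-8) = -23*(-61) - 6*(-8)² = 1403 - 6*64 = 1403 - 384 = 1019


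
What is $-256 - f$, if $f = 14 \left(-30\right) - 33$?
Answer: $197$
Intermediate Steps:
$f = -453$ ($f = -420 - 33 = -453$)
$-256 - f = -256 - -453 = -256 + 453 = 197$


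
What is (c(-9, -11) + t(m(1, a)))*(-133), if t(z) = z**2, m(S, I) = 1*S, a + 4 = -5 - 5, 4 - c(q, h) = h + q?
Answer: -3325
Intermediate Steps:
c(q, h) = 4 - h - q (c(q, h) = 4 - (h + q) = 4 + (-h - q) = 4 - h - q)
a = -14 (a = -4 + (-5 - 5) = -4 - 10 = -14)
m(S, I) = S
(c(-9, -11) + t(m(1, a)))*(-133) = ((4 - 1*(-11) - 1*(-9)) + 1**2)*(-133) = ((4 + 11 + 9) + 1)*(-133) = (24 + 1)*(-133) = 25*(-133) = -3325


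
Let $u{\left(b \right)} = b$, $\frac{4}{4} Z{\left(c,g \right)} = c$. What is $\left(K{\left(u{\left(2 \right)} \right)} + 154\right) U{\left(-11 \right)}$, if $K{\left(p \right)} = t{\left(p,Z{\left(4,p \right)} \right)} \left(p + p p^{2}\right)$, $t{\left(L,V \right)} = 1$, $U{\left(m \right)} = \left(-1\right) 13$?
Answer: $-2132$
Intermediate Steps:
$U{\left(m \right)} = -13$
$Z{\left(c,g \right)} = c$
$K{\left(p \right)} = p + p^{3}$ ($K{\left(p \right)} = 1 \left(p + p p^{2}\right) = 1 \left(p + p^{3}\right) = p + p^{3}$)
$\left(K{\left(u{\left(2 \right)} \right)} + 154\right) U{\left(-11 \right)} = \left(\left(2 + 2^{3}\right) + 154\right) \left(-13\right) = \left(\left(2 + 8\right) + 154\right) \left(-13\right) = \left(10 + 154\right) \left(-13\right) = 164 \left(-13\right) = -2132$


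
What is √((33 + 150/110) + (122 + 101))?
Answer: √31141/11 ≈ 16.043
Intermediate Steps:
√((33 + 150/110) + (122 + 101)) = √((33 + 150*(1/110)) + 223) = √((33 + 15/11) + 223) = √(378/11 + 223) = √(2831/11) = √31141/11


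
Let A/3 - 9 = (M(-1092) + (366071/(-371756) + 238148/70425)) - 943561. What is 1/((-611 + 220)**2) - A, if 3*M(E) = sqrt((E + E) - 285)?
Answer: 222154017706922235091/78481660095300 - I*sqrt(2469) ≈ 2.8306e+6 - 49.689*I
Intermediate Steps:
M(E) = sqrt(-285 + 2*E)/3 (M(E) = sqrt((E + E) - 285)/3 = sqrt(2*E - 285)/3 = sqrt(-285 + 2*E)/3)
A = -24702993184299887/8726972100 + I*sqrt(2469) (A = 27 + 3*((sqrt(-285 + 2*(-1092))/3 + (366071/(-371756) + 238148/70425)) - 943561) = 27 + 3*((sqrt(-285 - 2184)/3 + (366071*(-1/371756) + 238148*(1/70425))) - 943561) = 27 + 3*((sqrt(-2469)/3 + (-366071/371756 + 238148/70425)) - 943561) = 27 + 3*(((I*sqrt(2469))/3 + 62752397713/26180916300) - 943561) = 27 + 3*((I*sqrt(2469)/3 + 62752397713/26180916300) - 943561) = 27 + 3*((62752397713/26180916300 + I*sqrt(2469)/3) - 943561) = 27 + 3*(-24703228812546587/26180916300 + I*sqrt(2469)/3) = 27 + (-24703228812546587/8726972100 + I*sqrt(2469)) = -24702993184299887/8726972100 + I*sqrt(2469) ≈ -2.8306e+6 + 49.689*I)
1/((-611 + 220)**2) - A = 1/((-611 + 220)**2) - (-24702993184299887/8726972100 + I*sqrt(2469)) = 1/((-391)**2) + (24702993184299887/8726972100 - I*sqrt(2469)) = 1/152881 + (24702993184299887/8726972100 - I*sqrt(2469)) = 222154017706922235091/78481660095300 - I*sqrt(2469)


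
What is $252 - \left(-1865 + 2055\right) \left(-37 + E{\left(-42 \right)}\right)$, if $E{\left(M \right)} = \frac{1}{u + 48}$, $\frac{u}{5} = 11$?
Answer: $\frac{749856}{103} \approx 7280.2$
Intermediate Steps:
$u = 55$ ($u = 5 \cdot 11 = 55$)
$E{\left(M \right)} = \frac{1}{103}$ ($E{\left(M \right)} = \frac{1}{55 + 48} = \frac{1}{103}$)
$252 - \left(-1865 + 2055\right) \left(-37 + E{\left(-42 \right)}\right) = 252 - \left(-1865 + 2055\right) \left(-37 + \frac{1}{103}\right) = 252 - 190 \left(- \frac{3810}{103}\right) = 252 - - \frac{723900}{103} = 252 + \frac{723900}{103} = \frac{749856}{103}$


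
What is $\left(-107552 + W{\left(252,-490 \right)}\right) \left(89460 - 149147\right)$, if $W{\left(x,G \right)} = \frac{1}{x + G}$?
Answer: $\frac{89872390647}{14} \approx 6.4195 \cdot 10^{9}$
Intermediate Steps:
$W{\left(x,G \right)} = \frac{1}{G + x}$
$\left(-107552 + W{\left(252,-490 \right)}\right) \left(89460 - 149147\right) = \left(-107552 + \frac{1}{-490 + 252}\right) \left(89460 - 149147\right) = \left(-107552 + \frac{1}{-238}\right) \left(-59687\right) = \left(-107552 - \frac{1}{238}\right) \left(-59687\right) = \left(- \frac{25597377}{238}\right) \left(-59687\right) = \frac{89872390647}{14}$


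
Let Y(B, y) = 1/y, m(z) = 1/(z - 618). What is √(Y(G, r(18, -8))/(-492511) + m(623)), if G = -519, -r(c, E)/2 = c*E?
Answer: √698593180522930/59101320 ≈ 0.44721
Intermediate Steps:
r(c, E) = -2*E*c (r(c, E) = -2*c*E = -2*E*c)
m(z) = 1/(-618 + z)
√(Y(G, r(18, -8))/(-492511) + m(623)) = √(1/(-2*(-8)*18*(-492511)) + 1/(-618 + 623)) = √(-1/492511/288 + 1/5) = √((1/288)*(-1/492511) + ⅕) = √(-1/141843168 + ⅕) = √(141843163/709215840) = √698593180522930/59101320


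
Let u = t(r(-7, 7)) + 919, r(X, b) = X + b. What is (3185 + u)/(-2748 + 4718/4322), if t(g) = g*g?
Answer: -8868744/5936069 ≈ -1.4940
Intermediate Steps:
t(g) = g²
u = 919 (u = (-7 + 7)² + 919 = 0² + 919 = 0 + 919 = 919)
(3185 + u)/(-2748 + 4718/4322) = (3185 + 919)/(-2748 + 4718/4322) = 4104/(-2748 + 4718*(1/4322)) = 4104/(-2748 + 2359/2161) = 4104/(-5936069/2161) = 4104*(-2161/5936069) = -8868744/5936069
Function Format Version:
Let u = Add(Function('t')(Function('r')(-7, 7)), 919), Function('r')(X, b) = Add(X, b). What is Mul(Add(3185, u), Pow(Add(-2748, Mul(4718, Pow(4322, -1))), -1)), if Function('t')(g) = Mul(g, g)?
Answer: Rational(-8868744, 5936069) ≈ -1.4940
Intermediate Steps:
Function('t')(g) = Pow(g, 2)
u = 919 (u = Add(Pow(Add(-7, 7), 2), 919) = Add(Pow(0, 2), 919) = Add(0, 919) = 919)
Mul(Add(3185, u), Pow(Add(-2748, Mul(4718, Pow(4322, -1))), -1)) = Mul(Add(3185, 919), Pow(Add(-2748, Mul(4718, Pow(4322, -1))), -1)) = Mul(4104, Pow(Add(-2748, Mul(4718, Rational(1, 4322))), -1)) = Mul(4104, Pow(Add(-2748, Rational(2359, 2161)), -1)) = Mul(4104, Pow(Rational(-5936069, 2161), -1)) = Mul(4104, Rational(-2161, 5936069)) = Rational(-8868744, 5936069)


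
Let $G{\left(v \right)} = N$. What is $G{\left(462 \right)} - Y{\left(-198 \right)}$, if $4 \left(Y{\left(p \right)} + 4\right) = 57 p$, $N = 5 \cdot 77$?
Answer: $\frac{6421}{2} \approx 3210.5$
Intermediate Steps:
$N = 385$
$Y{\left(p \right)} = -4 + \frac{57 p}{4}$
$G{\left(v \right)} = 385$
$G{\left(462 \right)} - Y{\left(-198 \right)} = 385 - \left(-4 + \frac{57}{4} \left(-198\right)\right) = 385 - \left(-4 - \frac{5643}{2}\right) = 385 - - \frac{5651}{2} = 385 + \frac{5651}{2} = \frac{6421}{2}$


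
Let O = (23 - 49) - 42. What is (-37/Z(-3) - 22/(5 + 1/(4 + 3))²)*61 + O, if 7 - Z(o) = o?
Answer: -1115983/3240 ≈ -344.44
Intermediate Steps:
Z(o) = 7 - o
O = -68 (O = -26 - 42 = -68)
(-37/Z(-3) - 22/(5 + 1/(4 + 3))²)*61 + O = (-37/(7 - 1*(-3)) - 22/(5 + 1/(4 + 3))²)*61 - 68 = (-37/(7 + 3) - 22/(5 + 1/7)²)*61 - 68 = (-37/10 - 22/(5 + ⅐)²)*61 - 68 = (-37*⅒ - 22/((36/7)²))*61 - 68 = (-37/10 - 22/1296/49)*61 - 68 = (-37/10 - 22*49/1296)*61 - 68 = (-37/10 - 539/648)*61 - 68 = -14683/3240*61 - 68 = -895663/3240 - 68 = -1115983/3240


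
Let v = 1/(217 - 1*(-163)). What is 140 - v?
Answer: 53199/380 ≈ 140.00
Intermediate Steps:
v = 1/380 (v = 1/(217 + 163) = 1/380 ≈ 0.0026316)
140 - v = 140 - 1*1/380 = 140 - 1/380 = 53199/380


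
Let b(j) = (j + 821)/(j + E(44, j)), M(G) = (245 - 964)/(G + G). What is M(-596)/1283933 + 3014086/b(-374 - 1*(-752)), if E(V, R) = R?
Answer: 3487354139136296257/1835007315064 ≈ 1.9005e+6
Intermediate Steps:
M(G) = -719/(2*G) (M(G) = -719*1/(2*G) = -719/(2*G))
b(j) = (821 + j)/(2*j) (b(j) = (j + 821)/(j + j) = (821 + j)/((2*j)) = (821 + j)*(1/(2*j)) = (821 + j)/(2*j))
M(-596)/1283933 + 3014086/b(-374 - 1*(-752)) = -719/2/(-596)/1283933 + 3014086/(((821 + (-374 - 1*(-752)))/(2*(-374 - 1*(-752))))) = -719/2*(-1/596)*(1/1283933) + 3014086/(((821 + (-374 + 752))/(2*(-374 + 752)))) = (719/1192)*(1/1283933) + 3014086/(((1/2)*(821 + 378)/378)) = 719/1530448136 + 3014086/(((1/2)*(1/378)*1199)) = 719/1530448136 + 3014086/(1199/756) = 719/1530448136 + 3014086*(756/1199) = 719/1530448136 + 2278649016/1199 = 3487354139136296257/1835007315064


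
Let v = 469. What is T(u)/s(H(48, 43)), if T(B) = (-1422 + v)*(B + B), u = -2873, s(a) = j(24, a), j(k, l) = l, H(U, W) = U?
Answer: 2737969/24 ≈ 1.1408e+5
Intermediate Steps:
s(a) = a
T(B) = -1906*B (T(B) = (-1422 + 469)*(B + B) = -1906*B)
T(u)/s(H(48, 43)) = -1906*(-2873)/48 = 5475938*(1/48) = 2737969/24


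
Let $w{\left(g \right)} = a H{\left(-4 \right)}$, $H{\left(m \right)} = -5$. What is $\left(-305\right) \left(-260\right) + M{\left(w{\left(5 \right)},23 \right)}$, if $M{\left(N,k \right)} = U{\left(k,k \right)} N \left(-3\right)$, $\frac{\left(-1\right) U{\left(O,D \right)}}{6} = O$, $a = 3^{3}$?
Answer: $23410$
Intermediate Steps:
$a = 27$
$U{\left(O,D \right)} = - 6 O$
$w{\left(g \right)} = -135$ ($w{\left(g \right)} = 27 \left(-5\right) = -135$)
$M{\left(N,k \right)} = 18 N k$ ($M{\left(N,k \right)} = - 6 k N \left(-3\right) = - 6 N k \left(-3\right) = 18 N k$)
$\left(-305\right) \left(-260\right) + M{\left(w{\left(5 \right)},23 \right)} = \left(-305\right) \left(-260\right) + 18 \left(-135\right) 23 = 79300 - 55890 = 23410$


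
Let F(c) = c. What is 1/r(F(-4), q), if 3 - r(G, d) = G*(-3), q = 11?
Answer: -1/9 ≈ -0.11111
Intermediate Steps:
r(G, d) = 3 + 3*G (r(G, d) = 3 - G*(-3) = 3 - (-3)*G = 3 + 3*G)
1/r(F(-4), q) = 1/(3 + 3*(-4)) = 1/(3 - 12) = 1/(-9) = -1/9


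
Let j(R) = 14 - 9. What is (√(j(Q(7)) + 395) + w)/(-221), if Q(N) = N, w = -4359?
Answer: 4339/221 ≈ 19.633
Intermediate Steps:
j(R) = 5
(√(j(Q(7)) + 395) + w)/(-221) = (√(5 + 395) - 4359)/(-221) = (√400 - 4359)*(-1/221) = (20 - 4359)*(-1/221) = -4339*(-1/221) = 4339/221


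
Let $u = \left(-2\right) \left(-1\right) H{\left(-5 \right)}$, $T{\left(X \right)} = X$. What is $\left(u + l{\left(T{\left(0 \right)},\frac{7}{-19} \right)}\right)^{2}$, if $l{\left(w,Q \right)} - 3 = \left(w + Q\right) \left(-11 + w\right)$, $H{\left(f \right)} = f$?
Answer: $\frac{3136}{361} \approx 8.687$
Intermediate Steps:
$l{\left(w,Q \right)} = 3 + \left(-11 + w\right) \left(Q + w\right)$ ($l{\left(w,Q \right)} = 3 + \left(w + Q\right) \left(-11 + w\right) = 3 + \left(Q + w\right) \left(-11 + w\right) = 3 + \left(-11 + w\right) \left(Q + w\right)$)
$u = -10$ ($u = \left(-2\right) \left(-1\right) \left(-5\right) = 2 \left(-5\right) = -10$)
$\left(u + l{\left(T{\left(0 \right)},\frac{7}{-19} \right)}\right)^{2} = \left(-10 + \left(3 + 0^{2} - 11 \frac{7}{-19} - 0 + \frac{7}{-19} \cdot 0\right)\right)^{2} = \left(-10 + \left(3 + 0 - 11 \cdot 7 \left(- \frac{1}{19}\right) + 0 + 7 \left(- \frac{1}{19}\right) 0\right)\right)^{2} = \left(-10 + \left(3 + 0 - - \frac{77}{19} + 0 - 0\right)\right)^{2} = \left(-10 + \left(3 + 0 + \frac{77}{19} + 0 + 0\right)\right)^{2} = \left(-10 + \frac{134}{19}\right)^{2} = \left(- \frac{56}{19}\right)^{2} = \frac{3136}{361}$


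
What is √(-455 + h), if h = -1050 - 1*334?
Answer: I*√1839 ≈ 42.884*I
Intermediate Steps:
h = -1384 (h = -1050 - 334 = -1384)
√(-455 + h) = √(-455 - 1384) = √(-1839) = I*√1839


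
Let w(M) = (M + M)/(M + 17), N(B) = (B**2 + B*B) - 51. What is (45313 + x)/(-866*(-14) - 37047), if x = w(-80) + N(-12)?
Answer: -2869810/1570149 ≈ -1.8277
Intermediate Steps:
N(B) = -51 + 2*B**2 (N(B) = (B**2 + B**2) - 51 = 2*B**2 - 51 = -51 + 2*B**2)
w(M) = 2*M/(17 + M) (w(M) = (2*M)/(17 + M) = 2*M/(17 + M))
x = 15091/63 (x = 2*(-80)/(17 - 80) + (-51 + 2*(-12)**2) = 2*(-80)/(-63) + (-51 + 2*144) = 2*(-80)*(-1/63) + (-51 + 288) = 160/63 + 237 = 15091/63 ≈ 239.54)
(45313 + x)/(-866*(-14) - 37047) = (45313 + 15091/63)/(-866*(-14) - 37047) = 2869810/(63*(12124 - 37047)) = (2869810/63)/(-24923) = (2869810/63)*(-1/24923) = -2869810/1570149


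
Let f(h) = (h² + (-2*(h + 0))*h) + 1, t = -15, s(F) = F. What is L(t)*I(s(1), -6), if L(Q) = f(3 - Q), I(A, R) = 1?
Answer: -323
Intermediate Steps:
f(h) = 1 - h² (f(h) = (h² + (-2*h)*h) + 1 = (h² - 2*h²) + 1 = -h² + 1 = 1 - h²)
L(Q) = 1 - (3 - Q)²
L(t)*I(s(1), -6) = (1 - (-3 - 15)²)*1 = (1 - 1*(-18)²)*1 = (1 - 1*324)*1 = (1 - 324)*1 = -323*1 = -323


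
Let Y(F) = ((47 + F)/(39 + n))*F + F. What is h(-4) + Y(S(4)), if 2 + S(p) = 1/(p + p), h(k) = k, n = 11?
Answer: -4843/640 ≈ -7.5672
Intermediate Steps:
S(p) = -2 + 1/(2*p) (S(p) = -2 + 1/(p + p) = -2 + 1/(2*p))
Y(F) = F + F*(47/50 + F/50) (Y(F) = ((47 + F)/(39 + 11))*F + F = ((47 + F)/50)*F + F = ((47 + F)*(1/50))*F + F = (47/50 + F/50)*F + F = F*(47/50 + F/50) + F = F + F*(47/50 + F/50))
h(-4) + Y(S(4)) = -4 + (-2 + (½)/4)*(97 + (-2 + (½)/4))/50 = -4 + (-2 + (½)*(¼))*(97 + (-2 + (½)*(¼)))/50 = -4 + (-2 + ⅛)*(97 + (-2 + ⅛))/50 = -4 + (1/50)*(-15/8)*(97 - 15/8) = -4 + (1/50)*(-15/8)*(761/8) = -4 - 2283/640 = -4843/640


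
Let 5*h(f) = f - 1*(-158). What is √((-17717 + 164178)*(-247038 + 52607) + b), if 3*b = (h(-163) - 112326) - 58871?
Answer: I*√28476615757 ≈ 1.6875e+5*I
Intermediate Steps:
h(f) = 158/5 + f/5 (h(f) = (f - 1*(-158))/5 = (f + 158)/5 = (158 + f)/5 = 158/5 + f/5)
b = -57066 (b = (((158/5 + (⅕)*(-163)) - 112326) - 58871)/3 = (((158/5 - 163/5) - 112326) - 58871)/3 = ((-1 - 112326) - 58871)/3 = (-112327 - 58871)/3 = (⅓)*(-171198) = -57066)
√((-17717 + 164178)*(-247038 + 52607) + b) = √((-17717 + 164178)*(-247038 + 52607) - 57066) = √(146461*(-194431) - 57066) = √(-28476558691 - 57066) = √(-28476615757) = I*√28476615757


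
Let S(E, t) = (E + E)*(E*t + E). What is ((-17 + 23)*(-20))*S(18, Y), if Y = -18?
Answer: 1321920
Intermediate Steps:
S(E, t) = 2*E*(E + E*t) (S(E, t) = (2*E)*(E + E*t) = 2*E*(E + E*t))
((-17 + 23)*(-20))*S(18, Y) = ((-17 + 23)*(-20))*(2*18²*(1 - 18)) = (6*(-20))*(2*324*(-17)) = -120*(-11016) = 1321920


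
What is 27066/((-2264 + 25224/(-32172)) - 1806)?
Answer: -12093991/1818962 ≈ -6.6488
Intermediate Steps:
27066/((-2264 + 25224/(-32172)) - 1806) = 27066/((-2264 + 25224*(-1/32172)) - 1806) = 27066/((-2264 - 2102/2681) - 1806) = 27066/(-6071886/2681 - 1806) = 27066/(-10913772/2681) = 27066*(-2681/10913772) = -12093991/1818962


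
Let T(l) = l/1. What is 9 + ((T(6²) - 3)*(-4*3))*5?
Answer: -1971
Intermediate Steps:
T(l) = l (T(l) = l*1 = l)
9 + ((T(6²) - 3)*(-4*3))*5 = 9 + ((6² - 3)*(-4*3))*5 = 9 + ((36 - 3)*(-12))*5 = 9 + (33*(-12))*5 = 9 - 396*5 = 9 - 1980 = -1971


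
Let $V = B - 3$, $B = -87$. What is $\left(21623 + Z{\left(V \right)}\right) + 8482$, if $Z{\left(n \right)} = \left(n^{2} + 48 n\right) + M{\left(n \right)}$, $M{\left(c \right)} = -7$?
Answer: $33878$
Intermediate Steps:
$V = -90$ ($V = -87 - 3 = -90$)
$Z{\left(n \right)} = -7 + n^{2} + 48 n$ ($Z{\left(n \right)} = \left(n^{2} + 48 n\right) - 7 = -7 + n^{2} + 48 n$)
$\left(21623 + Z{\left(V \right)}\right) + 8482 = \left(21623 + \left(-7 + \left(-90\right)^{2} + 48 \left(-90\right)\right)\right) + 8482 = \left(21623 - -3773\right) + 8482 = \left(21623 + 3773\right) + 8482 = 25396 + 8482 = 33878$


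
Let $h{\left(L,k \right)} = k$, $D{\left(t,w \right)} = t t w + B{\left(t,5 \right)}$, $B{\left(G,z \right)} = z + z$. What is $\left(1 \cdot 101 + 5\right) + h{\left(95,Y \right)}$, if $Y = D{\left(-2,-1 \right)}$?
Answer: $112$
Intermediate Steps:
$B{\left(G,z \right)} = 2 z$
$D{\left(t,w \right)} = 10 + w t^{2}$ ($D{\left(t,w \right)} = t t w + 2 \cdot 5 = t^{2} w + 10 = w t^{2} + 10 = 10 + w t^{2}$)
$Y = 6$ ($Y = 10 - \left(-2\right)^{2} = 10 - 4 = 6$)
$\left(1 \cdot 101 + 5\right) + h{\left(95,Y \right)} = \left(1 \cdot 101 + 5\right) + 6 = \left(101 + 5\right) + 6 = 106 + 6 = 112$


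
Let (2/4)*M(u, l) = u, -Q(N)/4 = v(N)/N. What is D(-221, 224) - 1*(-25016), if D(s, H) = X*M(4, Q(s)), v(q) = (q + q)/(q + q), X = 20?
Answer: 25176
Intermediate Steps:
v(q) = 1 (v(q) = (2*q)/((2*q)) = (2*q)*(1/(2*q)) = 1)
Q(N) = -4/N
M(u, l) = 2*u
D(s, H) = 160 (D(s, H) = 20*(2*4) = 20*8 = 160)
D(-221, 224) - 1*(-25016) = 160 - 1*(-25016) = 160 + 25016 = 25176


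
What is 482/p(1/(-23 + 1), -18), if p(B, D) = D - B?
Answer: -10604/395 ≈ -26.846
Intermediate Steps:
482/p(1/(-23 + 1), -18) = 482/(-18 - 1/(-23 + 1)) = 482/(-18 - 1/(-22)) = 482/(-18 - 1*(-1/22)) = 482/(-18 + 1/22) = 482/(-395/22) = 482*(-22/395) = -10604/395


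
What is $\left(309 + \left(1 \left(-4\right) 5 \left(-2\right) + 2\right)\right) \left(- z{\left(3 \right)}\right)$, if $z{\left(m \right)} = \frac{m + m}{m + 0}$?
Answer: $-702$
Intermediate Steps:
$z{\left(m \right)} = 2$ ($z{\left(m \right)} = \frac{2 m}{m} = 2$)
$\left(309 + \left(1 \left(-4\right) 5 \left(-2\right) + 2\right)\right) \left(- z{\left(3 \right)}\right) = \left(309 + \left(1 \left(-4\right) 5 \left(-2\right) + 2\right)\right) \left(\left(-1\right) 2\right) = \left(309 + \left(\left(-4\right) 5 \left(-2\right) + 2\right)\right) \left(-2\right) = \left(309 + \left(\left(-20\right) \left(-2\right) + 2\right)\right) \left(-2\right) = \left(309 + \left(40 + 2\right)\right) \left(-2\right) = \left(309 + 42\right) \left(-2\right) = 351 \left(-2\right) = -702$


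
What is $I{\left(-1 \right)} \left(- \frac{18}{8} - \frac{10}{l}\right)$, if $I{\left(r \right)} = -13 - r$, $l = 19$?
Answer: $\frac{633}{19} \approx 33.316$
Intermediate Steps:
$I{\left(-1 \right)} \left(- \frac{18}{8} - \frac{10}{l}\right) = \left(-13 - -1\right) \left(- \frac{18}{8} - \frac{10}{19}\right) = \left(-13 + 1\right) \left(\left(-18\right) \frac{1}{8} - \frac{10}{19}\right) = - 12 \left(- \frac{9}{4} - \frac{10}{19}\right) = \left(-12\right) \left(- \frac{211}{76}\right) = \frac{633}{19}$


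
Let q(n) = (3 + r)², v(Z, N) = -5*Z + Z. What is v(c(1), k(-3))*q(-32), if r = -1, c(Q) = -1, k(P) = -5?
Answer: 16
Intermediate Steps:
v(Z, N) = -4*Z
q(n) = 4 (q(n) = (3 - 1)² = 2² = 4)
v(c(1), k(-3))*q(-32) = -4*(-1)*4 = 4*4 = 16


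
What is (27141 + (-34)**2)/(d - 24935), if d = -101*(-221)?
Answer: -28297/2614 ≈ -10.825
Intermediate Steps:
d = 22321
(27141 + (-34)**2)/(d - 24935) = (27141 + (-34)**2)/(22321 - 24935) = (27141 + 1156)/(-2614) = 28297*(-1/2614) = -28297/2614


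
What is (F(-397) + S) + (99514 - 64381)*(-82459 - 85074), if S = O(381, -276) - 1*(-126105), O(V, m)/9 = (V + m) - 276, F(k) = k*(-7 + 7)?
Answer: -5885812323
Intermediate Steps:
F(k) = 0 (F(k) = k*0 = 0)
O(V, m) = -2484 + 9*V + 9*m (O(V, m) = 9*((V + m) - 276) = 9*(-276 + V + m) = -2484 + 9*V + 9*m)
S = 124566 (S = (-2484 + 9*381 + 9*(-276)) - 1*(-126105) = (-2484 + 3429 - 2484) + 126105 = -1539 + 126105 = 124566)
(F(-397) + S) + (99514 - 64381)*(-82459 - 85074) = (0 + 124566) + (99514 - 64381)*(-82459 - 85074) = 124566 + 35133*(-167533) = 124566 - 5885936889 = -5885812323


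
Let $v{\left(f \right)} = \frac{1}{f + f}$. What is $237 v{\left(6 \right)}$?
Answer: $\frac{79}{4} \approx 19.75$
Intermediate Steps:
$v{\left(f \right)} = \frac{1}{2 f}$
$237 v{\left(6 \right)} = 237 \frac{1}{2 \cdot 6} = 237 \cdot \frac{1}{2} \cdot \frac{1}{6} = 237 \cdot \frac{1}{12} = \frac{79}{4}$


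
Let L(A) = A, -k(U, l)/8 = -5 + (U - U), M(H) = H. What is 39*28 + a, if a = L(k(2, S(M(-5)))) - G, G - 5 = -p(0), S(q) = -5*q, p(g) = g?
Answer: 1127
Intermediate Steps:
k(U, l) = 40 (k(U, l) = -8*(-5 + (U - U)) = -8*(-5 + 0) = -8*(-5) = 40)
G = 5 (G = 5 - 1*0 = 5 + 0 = 5)
a = 35 (a = 40 - 1*5 = 40 - 5 = 35)
39*28 + a = 39*28 + 35 = 1092 + 35 = 1127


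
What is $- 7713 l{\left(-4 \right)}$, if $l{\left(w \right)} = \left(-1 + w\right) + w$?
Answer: $69417$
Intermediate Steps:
$l{\left(w \right)} = -1 + 2 w$
$- 7713 l{\left(-4 \right)} = - 7713 \left(-1 + 2 \left(-4\right)\right) = - 7713 \left(-1 - 8\right) = \left(-7713\right) \left(-9\right) = 69417$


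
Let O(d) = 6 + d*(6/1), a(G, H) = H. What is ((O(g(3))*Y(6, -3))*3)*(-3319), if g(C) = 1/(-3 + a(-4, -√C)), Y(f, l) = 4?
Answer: -119484 - 39828*√3 ≈ -1.8847e+5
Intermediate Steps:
g(C) = 1/(-3 - √C)
O(d) = 6 + 6*d (O(d) = 6 + d*(6*1) = 6 + d*6 = 6 + 6*d)
((O(g(3))*Y(6, -3))*3)*(-3319) = (((6 + 6*(-1/(3 + √3)))*4)*3)*(-3319) = (((6 - 6/(3 + √3))*4)*3)*(-3319) = ((24 - 24/(3 + √3))*3)*(-3319) = (72 - 72/(3 + √3))*(-3319) = -238968 + 238968/(3 + √3)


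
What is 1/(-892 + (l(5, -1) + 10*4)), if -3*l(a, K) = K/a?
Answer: -15/12779 ≈ -0.0011738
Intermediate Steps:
l(a, K) = -K/(3*a)
1/(-892 + (l(5, -1) + 10*4)) = 1/(-892 + (-⅓*(-1)/5 + 10*4)) = 1/(-892 + (-⅓*(-1)*⅕ + 40)) = 1/(-892 + (1/15 + 40)) = 1/(-892 + 601/15) = 1/(-12779/15) = -15/12779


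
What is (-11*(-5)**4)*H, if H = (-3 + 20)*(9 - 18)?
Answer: 1051875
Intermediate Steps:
H = -153 (H = 17*(-9) = -153)
(-11*(-5)**4)*H = -11*(-5)**4*(-153) = -11*625*(-153) = -6875*(-153) = 1051875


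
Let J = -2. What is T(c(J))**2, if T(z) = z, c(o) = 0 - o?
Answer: 4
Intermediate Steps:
c(o) = -o
T(c(J))**2 = (-1*(-2))**2 = 2**2 = 4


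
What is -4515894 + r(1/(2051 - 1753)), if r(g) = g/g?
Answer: -4515893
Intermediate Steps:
r(g) = 1
-4515894 + r(1/(2051 - 1753)) = -4515894 + 1 = -4515893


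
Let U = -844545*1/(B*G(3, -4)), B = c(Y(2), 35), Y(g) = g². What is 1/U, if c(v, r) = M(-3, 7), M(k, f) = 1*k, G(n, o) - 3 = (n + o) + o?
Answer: -2/281515 ≈ -7.1044e-6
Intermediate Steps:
G(n, o) = 3 + n + 2*o (G(n, o) = 3 + ((n + o) + o) = 3 + (n + 2*o) = 3 + n + 2*o)
M(k, f) = k
c(v, r) = -3
B = -3
U = -281515/2 (U = -844545*(-1/(3*(3 + 3 + 2*(-4)))) = -844545*(-1/(3*(3 + 3 - 8))) = -844545/((-2*(-3))) = -844545/6 = -844545*⅙ = -281515/2 ≈ -1.4076e+5)
1/U = 1/(-281515/2) = -2/281515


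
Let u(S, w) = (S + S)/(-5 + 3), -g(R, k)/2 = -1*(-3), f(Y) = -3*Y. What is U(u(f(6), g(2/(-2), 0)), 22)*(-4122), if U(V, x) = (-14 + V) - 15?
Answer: 45342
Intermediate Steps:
g(R, k) = -6 (g(R, k) = -(-2)*(-3) = -2*3 = -6)
u(S, w) = -S (u(S, w) = (2*S)/(-2) = (2*S)*(-1/2) = -S)
U(V, x) = -29 + V
U(u(f(6), g(2/(-2), 0)), 22)*(-4122) = (-29 - (-3)*6)*(-4122) = (-29 - 1*(-18))*(-4122) = (-29 + 18)*(-4122) = -11*(-4122) = 45342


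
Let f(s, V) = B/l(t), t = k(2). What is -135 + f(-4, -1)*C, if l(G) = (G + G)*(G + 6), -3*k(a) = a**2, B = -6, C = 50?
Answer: -3105/28 ≈ -110.89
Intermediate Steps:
k(a) = -a**2/3
t = -4/3 (t = -1/3*2**2 = -1/3*4 = -4/3 ≈ -1.3333)
l(G) = 2*G*(6 + G) (l(G) = (2*G)*(6 + G) = 2*G*(6 + G))
f(s, V) = 27/56 (f(s, V) = -6*(-3/(8*(6 - 4/3))) = -6/(2*(-4/3)*(14/3)) = -6/(-112/9) = -6*(-9/112) = 27/56)
-135 + f(-4, -1)*C = -135 + (27/56)*50 = -135 + 675/28 = -3105/28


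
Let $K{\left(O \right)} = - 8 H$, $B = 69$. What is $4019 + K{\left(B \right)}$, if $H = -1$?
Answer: $4027$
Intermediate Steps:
$K{\left(O \right)} = 8$ ($K{\left(O \right)} = \left(-8\right) \left(-1\right) = 8$)
$4019 + K{\left(B \right)} = 4019 + 8 = 4027$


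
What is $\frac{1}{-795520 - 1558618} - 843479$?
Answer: $- \frac{1985665966103}{2354138} \approx -8.4348 \cdot 10^{5}$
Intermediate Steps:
$\frac{1}{-795520 - 1558618} - 843479 = \frac{1}{-2354138} - 843479 = - \frac{1}{2354138} - 843479 = - \frac{1985665966103}{2354138}$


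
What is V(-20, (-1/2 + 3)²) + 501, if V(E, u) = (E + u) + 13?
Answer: 2001/4 ≈ 500.25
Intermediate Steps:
V(E, u) = 13 + E + u
V(-20, (-1/2 + 3)²) + 501 = (13 - 20 + (-1/2 + 3)²) + 501 = (13 - 20 + (-1*½ + 3)²) + 501 = (13 - 20 + (-½ + 3)²) + 501 = (13 - 20 + (5/2)²) + 501 = (13 - 20 + 25/4) + 501 = -¾ + 501 = 2001/4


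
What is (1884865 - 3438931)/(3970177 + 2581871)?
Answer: -259011/1092008 ≈ -0.23719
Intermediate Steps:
(1884865 - 3438931)/(3970177 + 2581871) = -1554066/6552048 = -1554066*1/6552048 = -259011/1092008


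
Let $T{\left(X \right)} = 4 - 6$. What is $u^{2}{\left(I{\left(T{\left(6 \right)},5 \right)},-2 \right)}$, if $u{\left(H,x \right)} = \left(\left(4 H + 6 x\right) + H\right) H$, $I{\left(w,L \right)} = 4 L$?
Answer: $3097600$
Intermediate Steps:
$T{\left(X \right)} = -2$ ($T{\left(X \right)} = 4 - 6 = -2$)
$u{\left(H,x \right)} = H \left(5 H + 6 x\right)$ ($u{\left(H,x \right)} = \left(5 H + 6 x\right) H = H \left(5 H + 6 x\right)$)
$u^{2}{\left(I{\left(T{\left(6 \right)},5 \right)},-2 \right)} = \left(4 \cdot 5 \left(5 \cdot 4 \cdot 5 + 6 \left(-2\right)\right)\right)^{2} = \left(20 \left(5 \cdot 20 - 12\right)\right)^{2} = \left(20 \left(100 - 12\right)\right)^{2} = \left(20 \cdot 88\right)^{2} = 1760^{2} = 3097600$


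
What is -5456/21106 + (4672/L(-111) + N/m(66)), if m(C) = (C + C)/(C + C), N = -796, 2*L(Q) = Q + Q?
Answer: -982027292/1171383 ≈ -838.35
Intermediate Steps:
L(Q) = Q (L(Q) = (Q + Q)/2 = (2*Q)/2 = Q)
m(C) = 1 (m(C) = (2*C)/((2*C)) = (2*C)*(1/(2*C)) = 1)
-5456/21106 + (4672/L(-111) + N/m(66)) = -5456/21106 + (4672/(-111) - 796/1) = -5456*1/21106 + (4672*(-1/111) - 796*1) = -2728/10553 + (-4672/111 - 796) = -2728/10553 - 93028/111 = -982027292/1171383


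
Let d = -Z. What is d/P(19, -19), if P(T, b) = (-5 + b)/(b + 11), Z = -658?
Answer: 658/3 ≈ 219.33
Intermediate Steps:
P(T, b) = (-5 + b)/(11 + b)
d = 658 (d = -1*(-658) = 658)
d/P(19, -19) = 658/(((-5 - 19)/(11 - 19))) = 658/((-24/(-8))) = 658/((-⅛*(-24))) = 658/3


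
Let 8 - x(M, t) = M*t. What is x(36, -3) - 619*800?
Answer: -495084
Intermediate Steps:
x(M, t) = 8 - M*t
x(36, -3) - 619*800 = (8 - 1*36*(-3)) - 619*800 = (8 + 108) - 495200 = 116 - 495200 = -495084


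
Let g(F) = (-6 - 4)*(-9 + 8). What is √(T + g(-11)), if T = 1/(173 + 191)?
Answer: √331331/182 ≈ 3.1627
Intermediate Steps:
g(F) = 10 (g(F) = -10*(-1) = 10)
T = 1/364 ≈ 0.0027473
√(T + g(-11)) = √(1/364 + 10) = √(3641/364) = √331331/182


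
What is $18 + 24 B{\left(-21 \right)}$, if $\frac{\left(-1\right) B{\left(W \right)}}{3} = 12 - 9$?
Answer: $-198$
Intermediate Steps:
$B{\left(W \right)} = -9$ ($B{\left(W \right)} = - 3 \left(12 - 9\right) = \left(-3\right) 3 = -9$)
$18 + 24 B{\left(-21 \right)} = 18 + 24 \left(-9\right) = 18 - 216 = -198$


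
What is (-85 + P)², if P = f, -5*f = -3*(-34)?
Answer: 277729/25 ≈ 11109.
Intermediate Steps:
f = -102/5 (f = -(-3)*(-34)/5 = -⅕*102 = -102/5 ≈ -20.400)
P = -102/5 ≈ -20.400
(-85 + P)² = (-85 - 102/5)² = (-527/5)² = 277729/25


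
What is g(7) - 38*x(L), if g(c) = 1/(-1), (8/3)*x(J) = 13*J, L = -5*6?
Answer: 11113/2 ≈ 5556.5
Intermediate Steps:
L = -30
x(J) = 39*J/8 (x(J) = 3*(13*J)/8 = 39*J/8)
g(c) = -1
g(7) - 38*x(L) = -1 - 741*(-30)/4 = -1 - 38*(-585/4) = -1 + 11115/2 = 11113/2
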